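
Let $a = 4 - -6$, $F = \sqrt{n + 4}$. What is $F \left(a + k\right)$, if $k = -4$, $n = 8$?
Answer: $12 \sqrt{3} \approx 20.785$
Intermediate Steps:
$F = 2 \sqrt{3}$ ($F = \sqrt{8 + 4} = \sqrt{12} = 2 \sqrt{3} \approx 3.4641$)
$a = 10$ ($a = 4 + 6 = 10$)
$F \left(a + k\right) = 2 \sqrt{3} \left(10 - 4\right) = 2 \sqrt{3} \cdot 6 = 12 \sqrt{3}$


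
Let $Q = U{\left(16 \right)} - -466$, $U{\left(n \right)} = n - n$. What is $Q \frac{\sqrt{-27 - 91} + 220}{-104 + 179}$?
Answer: $\frac{20504}{15} + \frac{466 i \sqrt{118}}{75} \approx 1366.9 + 67.494 i$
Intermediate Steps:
$U{\left(n \right)} = 0$
$Q = 466$ ($Q = 0 - -466 = 0 + 466 = 466$)
$Q \frac{\sqrt{-27 - 91} + 220}{-104 + 179} = 466 \frac{\sqrt{-27 - 91} + 220}{-104 + 179} = 466 \frac{\sqrt{-118} + 220}{75} = 466 \left(i \sqrt{118} + 220\right) \frac{1}{75} = 466 \left(220 + i \sqrt{118}\right) \frac{1}{75} = 466 \left(\frac{44}{15} + \frac{i \sqrt{118}}{75}\right) = \frac{20504}{15} + \frac{466 i \sqrt{118}}{75}$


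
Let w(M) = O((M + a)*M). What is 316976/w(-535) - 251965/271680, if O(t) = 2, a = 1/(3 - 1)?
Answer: 8611553575/54336 ≈ 1.5849e+5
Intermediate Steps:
a = 1/2 ≈ 0.50000
w(M) = 2
316976/w(-535) - 251965/271680 = 316976/2 - 251965/271680 = 316976*(1/2) - 251965*1/271680 = 158488 - 50393/54336 = 8611553575/54336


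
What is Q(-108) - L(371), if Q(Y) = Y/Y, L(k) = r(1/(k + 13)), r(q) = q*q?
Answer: 147455/147456 ≈ 0.99999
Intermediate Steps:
r(q) = q²
L(k) = (13 + k)⁻² (L(k) = (1/(k + 13))² = (1/(13 + k))² = (13 + k)⁻²)
Q(Y) = 1
Q(-108) - L(371) = 1 - 1/(13 + 371)² = 1 - 1/384² = 1 - 1*1/147456 = 1 - 1/147456 = 147455/147456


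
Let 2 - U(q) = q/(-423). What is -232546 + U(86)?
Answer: -98366026/423 ≈ -2.3254e+5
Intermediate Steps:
U(q) = 2 + q/423 (U(q) = 2 - q/(-423) = 2 - q*(-1)/423 = 2 - (-1)*q/423 = 2 + q/423)
-232546 + U(86) = -232546 + (2 + (1/423)*86) = -232546 + (2 + 86/423) = -232546 + 932/423 = -98366026/423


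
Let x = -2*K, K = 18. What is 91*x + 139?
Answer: -3137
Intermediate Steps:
x = -36 (x = -2*18 = -36)
91*x + 139 = 91*(-36) + 139 = -3276 + 139 = -3137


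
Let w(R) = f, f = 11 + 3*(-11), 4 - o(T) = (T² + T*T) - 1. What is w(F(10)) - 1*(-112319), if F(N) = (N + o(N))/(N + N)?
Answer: 112297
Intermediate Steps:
o(T) = 5 - 2*T² (o(T) = 4 - ((T² + T*T) - 1) = 4 - ((T² + T²) - 1) = 4 - (2*T² - 1) = 4 - (-1 + 2*T²) = 4 + (1 - 2*T²) = 5 - 2*T²)
f = -22 (f = 11 - 33 = -22)
F(N) = (5 + N - 2*N²)/(2*N) (F(N) = (N + (5 - 2*N²))/(N + N) = (5 + N - 2*N²)/((2*N)) = (5 + N - 2*N²)*(1/(2*N)) = (5 + N - 2*N²)/(2*N))
w(R) = -22
w(F(10)) - 1*(-112319) = -22 - 1*(-112319) = -22 + 112319 = 112297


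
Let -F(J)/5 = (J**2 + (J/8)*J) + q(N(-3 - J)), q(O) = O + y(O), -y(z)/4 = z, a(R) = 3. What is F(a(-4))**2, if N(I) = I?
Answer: 1265625/64 ≈ 19775.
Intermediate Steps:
y(z) = -4*z
q(O) = -3*O (q(O) = O - 4*O = -3*O)
F(J) = -45 - 15*J - 45*J**2/8 (F(J) = -5*((J**2 + (J/8)*J) - 3*(-3 - J)) = -5*((J**2 + (J*(1/8))*J) + (9 + 3*J)) = -5*((J**2 + (J/8)*J) + (9 + 3*J)) = -5*((J**2 + J**2/8) + (9 + 3*J)) = -5*(9*J**2/8 + (9 + 3*J)) = -5*(9 + 3*J + 9*J**2/8) = -45 - 15*J - 45*J**2/8)
F(a(-4))**2 = (-45 - 15*3 - 45/8*3**2)**2 = (-45 - 45 - 45/8*9)**2 = (-45 - 45 - 405/8)**2 = (-1125/8)**2 = 1265625/64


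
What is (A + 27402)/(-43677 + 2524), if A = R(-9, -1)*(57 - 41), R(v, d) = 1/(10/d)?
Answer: -137002/205765 ≈ -0.66582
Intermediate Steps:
R(v, d) = d/10
A = -8/5 (A = ((⅒)*(-1))*(57 - 41) = -⅒*16 = -8/5 ≈ -1.6000)
(A + 27402)/(-43677 + 2524) = (-8/5 + 27402)/(-43677 + 2524) = (137002/5)/(-41153) = (137002/5)*(-1/41153) = -137002/205765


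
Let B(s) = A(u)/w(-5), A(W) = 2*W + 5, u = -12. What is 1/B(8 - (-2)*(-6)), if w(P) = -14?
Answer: 14/19 ≈ 0.73684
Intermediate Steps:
A(W) = 5 + 2*W
B(s) = 19/14 (B(s) = (5 + 2*(-12))/(-14) = (5 - 24)*(-1/14) = -19*(-1/14) = 19/14)
1/B(8 - (-2)*(-6)) = 1/(19/14) = 14/19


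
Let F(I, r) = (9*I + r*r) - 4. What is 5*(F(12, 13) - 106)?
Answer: 835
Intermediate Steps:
F(I, r) = -4 + r² + 9*I (F(I, r) = (9*I + r²) - 4 = (r² + 9*I) - 4 = -4 + r² + 9*I)
5*(F(12, 13) - 106) = 5*((-4 + 13² + 9*12) - 106) = 5*((-4 + 169 + 108) - 106) = 5*(273 - 106) = 5*167 = 835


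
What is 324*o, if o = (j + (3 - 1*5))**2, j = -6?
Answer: 20736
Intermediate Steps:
o = 64 (o = (-6 + (3 - 1*5))**2 = (-6 + (3 - 5))**2 = (-6 - 2)**2 = (-8)**2 = 64)
324*o = 324*64 = 20736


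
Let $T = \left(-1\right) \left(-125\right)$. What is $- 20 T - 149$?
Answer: $-2649$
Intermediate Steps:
$T = 125$
$- 20 T - 149 = \left(-20\right) 125 - 149 = -2500 - 149 = -2649$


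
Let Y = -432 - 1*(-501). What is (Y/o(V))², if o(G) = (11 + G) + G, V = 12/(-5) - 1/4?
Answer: 52900/361 ≈ 146.54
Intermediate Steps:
V = -53/20 (V = 12*(-⅕) - 1*¼ = -12/5 - ¼ = -53/20 ≈ -2.6500)
Y = 69 (Y = -432 + 501 = 69)
o(G) = 11 + 2*G
(Y/o(V))² = (69/(11 + 2*(-53/20)))² = (69/(11 - 53/10))² = (69/(57/10))² = (69*(10/57))² = (230/19)² = 52900/361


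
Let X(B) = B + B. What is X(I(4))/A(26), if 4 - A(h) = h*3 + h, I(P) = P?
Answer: -2/25 ≈ -0.080000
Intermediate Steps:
X(B) = 2*B
A(h) = 4 - 4*h (A(h) = 4 - (h*3 + h) = 4 - (3*h + h) = 4 - 4*h)
X(I(4))/A(26) = (2*4)/(4 - 4*26) = 8/(4 - 104) = 8/(-100) = 8*(-1/100) = -2/25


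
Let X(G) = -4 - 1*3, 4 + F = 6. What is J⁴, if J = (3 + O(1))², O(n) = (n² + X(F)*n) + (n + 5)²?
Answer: 1406408618241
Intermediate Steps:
F = 2 (F = -4 + 6 = 2)
X(G) = -7 (X(G) = -4 - 3 = -7)
O(n) = n² + (5 + n)² - 7*n (O(n) = (n² - 7*n) + (n + 5)² = (n² - 7*n) + (5 + n)² = n² + (5 + n)² - 7*n)
J = 1089 (J = (3 + (25 + 2*1² + 3*1))² = (3 + (25 + 2*1 + 3))² = (3 + (25 + 2 + 3))² = (3 + 30)² = 33² = 1089)
J⁴ = 1089⁴ = 1406408618241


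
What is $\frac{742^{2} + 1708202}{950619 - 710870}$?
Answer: $\frac{2258766}{239749} \approx 9.4214$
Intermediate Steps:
$\frac{742^{2} + 1708202}{950619 - 710870} = \frac{550564 + 1708202}{239749} = 2258766 \cdot \frac{1}{239749} = \frac{2258766}{239749}$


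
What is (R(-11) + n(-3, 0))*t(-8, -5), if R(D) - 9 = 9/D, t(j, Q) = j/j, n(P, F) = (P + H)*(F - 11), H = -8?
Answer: 1421/11 ≈ 129.18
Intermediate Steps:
n(P, F) = (-11 + F)*(-8 + P) (n(P, F) = (P - 8)*(F - 11) = (-8 + P)*(-11 + F) = (-11 + F)*(-8 + P))
t(j, Q) = 1
R(D) = 9 + 9/D
(R(-11) + n(-3, 0))*t(-8, -5) = ((9 + 9/(-11)) + (88 - 11*(-3) - 8*0 + 0*(-3)))*1 = ((9 + 9*(-1/11)) + (88 + 33 + 0 + 0))*1 = ((9 - 9/11) + 121)*1 = (90/11 + 121)*1 = (1421/11)*1 = 1421/11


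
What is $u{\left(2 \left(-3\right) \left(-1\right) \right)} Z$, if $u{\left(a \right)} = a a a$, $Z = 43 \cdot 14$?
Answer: $130032$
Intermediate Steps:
$Z = 602$
$u{\left(a \right)} = a^{3}$ ($u{\left(a \right)} = a^{2} a = a^{3}$)
$u{\left(2 \left(-3\right) \left(-1\right) \right)} Z = \left(2 \left(-3\right) \left(-1\right)\right)^{3} \cdot 602 = \left(\left(-6\right) \left(-1\right)\right)^{3} \cdot 602 = 6^{3} \cdot 602 = 216 \cdot 602 = 130032$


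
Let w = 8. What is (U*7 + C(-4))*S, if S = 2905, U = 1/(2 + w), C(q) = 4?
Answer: 27307/2 ≈ 13654.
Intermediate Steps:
U = 1/10 (U = 1/(2 + 8) = 1/10 ≈ 0.10000)
(U*7 + C(-4))*S = ((1/10)*7 + 4)*2905 = (7/10 + 4)*2905 = (47/10)*2905 = 27307/2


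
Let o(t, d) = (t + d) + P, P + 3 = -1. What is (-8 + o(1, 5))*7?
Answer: -42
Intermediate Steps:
P = -4 (P = -3 - 1 = -4)
o(t, d) = -4 + d + t (o(t, d) = (t + d) - 4 = (d + t) - 4 = -4 + d + t)
(-8 + o(1, 5))*7 = (-8 + (-4 + 5 + 1))*7 = (-8 + 2)*7 = -6*7 = -42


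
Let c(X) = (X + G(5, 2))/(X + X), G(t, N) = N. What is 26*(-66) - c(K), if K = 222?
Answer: -190532/111 ≈ -1716.5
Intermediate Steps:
c(X) = (2 + X)/(2*X) (c(X) = (X + 2)/(X + X) = (2 + X)/((2*X)) = (2 + X)*(1/(2*X)) = (2 + X)/(2*X))
26*(-66) - c(K) = 26*(-66) - (2 + 222)/(2*222) = -1716 - 224/(2*222) = -1716 - 1*56/111 = -1716 - 56/111 = -190532/111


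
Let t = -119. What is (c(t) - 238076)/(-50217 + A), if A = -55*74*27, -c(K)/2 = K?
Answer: 237838/160107 ≈ 1.4855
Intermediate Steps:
c(K) = -2*K
A = -109890 (A = -4070*27 = -109890)
(c(t) - 238076)/(-50217 + A) = (-2*(-119) - 238076)/(-50217 - 109890) = (238 - 238076)/(-160107) = -237838*(-1/160107) = 237838/160107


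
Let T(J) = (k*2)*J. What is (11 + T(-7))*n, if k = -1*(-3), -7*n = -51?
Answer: -1581/7 ≈ -225.86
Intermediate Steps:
n = 51/7 (n = -1/7*(-51) = 51/7 ≈ 7.2857)
k = 3
T(J) = 6*J (T(J) = (3*2)*J = 6*J)
(11 + T(-7))*n = (11 + 6*(-7))*(51/7) = (11 - 42)*(51/7) = -31*51/7 = -1581/7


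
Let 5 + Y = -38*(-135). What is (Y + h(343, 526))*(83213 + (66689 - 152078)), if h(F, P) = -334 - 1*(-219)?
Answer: -10901760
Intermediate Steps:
Y = 5125 (Y = -5 - 38*(-135) = -5 + 5130 = 5125)
h(F, P) = -115 (h(F, P) = -334 + 219 = -115)
(Y + h(343, 526))*(83213 + (66689 - 152078)) = (5125 - 115)*(83213 + (66689 - 152078)) = 5010*(83213 - 85389) = 5010*(-2176) = -10901760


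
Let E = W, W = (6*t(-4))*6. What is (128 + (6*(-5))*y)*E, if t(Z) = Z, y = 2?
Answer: -9792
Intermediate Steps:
W = -144 (W = (6*(-4))*6 = -24*6 = -144)
E = -144
(128 + (6*(-5))*y)*E = (128 + (6*(-5))*2)*(-144) = (128 - 30*2)*(-144) = (128 - 60)*(-144) = 68*(-144) = -9792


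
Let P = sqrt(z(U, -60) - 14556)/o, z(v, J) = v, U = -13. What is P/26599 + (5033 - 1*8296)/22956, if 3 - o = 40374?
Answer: -3263/22956 - I*sqrt(14569)/1073828229 ≈ -0.14214 - 1.124e-7*I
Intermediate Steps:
o = -40371 (o = 3 - 1*40374 = 3 - 40374 = -40371)
P = -I*sqrt(14569)/40371 (P = sqrt(-13 - 14556)/(-40371) = sqrt(-14569)*(-1/40371) = (I*sqrt(14569))*(-1/40371) = -I*sqrt(14569)/40371 ≈ -0.0029898*I)
P/26599 + (5033 - 1*8296)/22956 = -I*sqrt(14569)/40371/26599 + (5033 - 1*8296)/22956 = -I*sqrt(14569)/40371*(1/26599) + (5033 - 8296)*(1/22956) = -I*sqrt(14569)/1073828229 - 3263*1/22956 = -I*sqrt(14569)/1073828229 - 3263/22956 = -3263/22956 - I*sqrt(14569)/1073828229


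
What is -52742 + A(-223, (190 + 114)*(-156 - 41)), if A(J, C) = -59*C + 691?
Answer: 3481341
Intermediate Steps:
A(J, C) = 691 - 59*C
-52742 + A(-223, (190 + 114)*(-156 - 41)) = -52742 + (691 - 59*(190 + 114)*(-156 - 41)) = -52742 + (691 - 17936*(-197)) = -52742 + (691 - 59*(-59888)) = -52742 + (691 + 3533392) = -52742 + 3534083 = 3481341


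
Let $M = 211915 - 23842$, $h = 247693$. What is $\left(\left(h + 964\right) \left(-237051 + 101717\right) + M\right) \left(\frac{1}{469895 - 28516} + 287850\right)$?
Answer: $- \frac{4275462296077290238115}{441379} \approx -9.6866 \cdot 10^{15}$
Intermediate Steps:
$M = 188073$ ($M = 211915 - 23842 = 188073$)
$\left(\left(h + 964\right) \left(-237051 + 101717\right) + M\right) \left(\frac{1}{469895 - 28516} + 287850\right) = \left(\left(247693 + 964\right) \left(-237051 + 101717\right) + 188073\right) \left(\frac{1}{469895 - 28516} + 287850\right) = \left(248657 \left(-135334\right) + 188073\right) \left(\frac{1}{441379} + 287850\right) = \left(-33651746438 + 188073\right) \left(\frac{1}{441379} + 287850\right) = \left(-33651558365\right) \frac{127050945151}{441379} = - \frac{4275462296077290238115}{441379}$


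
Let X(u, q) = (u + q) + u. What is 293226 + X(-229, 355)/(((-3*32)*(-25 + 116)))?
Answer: 2561622439/8736 ≈ 2.9323e+5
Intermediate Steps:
X(u, q) = q + 2*u (X(u, q) = (q + u) + u = q + 2*u)
293226 + X(-229, 355)/(((-3*32)*(-25 + 116))) = 293226 + (355 + 2*(-229))/(((-3*32)*(-25 + 116))) = 293226 + (355 - 458)/((-96*91)) = 293226 - 103/(-8736) = 293226 - 103*(-1/8736) = 293226 + 103/8736 = 2561622439/8736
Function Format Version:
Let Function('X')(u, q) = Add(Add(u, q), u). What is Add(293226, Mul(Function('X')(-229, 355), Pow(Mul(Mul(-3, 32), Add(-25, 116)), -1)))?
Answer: Rational(2561622439, 8736) ≈ 2.9323e+5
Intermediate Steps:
Function('X')(u, q) = Add(q, Mul(2, u)) (Function('X')(u, q) = Add(Add(q, u), u) = Add(q, Mul(2, u)))
Add(293226, Mul(Function('X')(-229, 355), Pow(Mul(Mul(-3, 32), Add(-25, 116)), -1))) = Add(293226, Mul(Add(355, Mul(2, -229)), Pow(Mul(Mul(-3, 32), Add(-25, 116)), -1))) = Add(293226, Mul(Add(355, -458), Pow(Mul(-96, 91), -1))) = Add(293226, Mul(-103, Pow(-8736, -1))) = Add(293226, Mul(-103, Rational(-1, 8736))) = Add(293226, Rational(103, 8736)) = Rational(2561622439, 8736)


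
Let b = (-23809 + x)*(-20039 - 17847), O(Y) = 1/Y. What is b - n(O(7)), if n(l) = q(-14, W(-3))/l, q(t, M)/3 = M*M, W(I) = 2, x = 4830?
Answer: 719038310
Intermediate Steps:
q(t, M) = 3*M² (q(t, M) = 3*(M*M) = 3*M²)
n(l) = 12/l (n(l) = (3*2²)/l = (3*4)/l = 12/l)
b = 719038394 (b = (-23809 + 4830)*(-20039 - 17847) = -18979*(-37886) = 719038394)
b - n(O(7)) = 719038394 - 12/(1/7) = 719038394 - 12/⅐ = 719038394 - 12*7 = 719038394 - 1*84 = 719038394 - 84 = 719038310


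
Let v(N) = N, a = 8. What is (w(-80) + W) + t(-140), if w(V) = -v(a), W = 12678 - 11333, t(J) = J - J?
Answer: 1337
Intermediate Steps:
t(J) = 0
W = 1345
w(V) = -8 (w(V) = -1*8 = -8)
(w(-80) + W) + t(-140) = (-8 + 1345) + 0 = 1337 + 0 = 1337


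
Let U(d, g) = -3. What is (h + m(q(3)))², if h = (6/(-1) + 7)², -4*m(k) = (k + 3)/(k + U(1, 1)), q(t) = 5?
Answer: 0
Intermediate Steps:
m(k) = -(3 + k)/(4*(-3 + k)) (m(k) = -(k + 3)/(4*(k - 3)) = -(3 + k)/(4*(-3 + k)))
h = 1 (h = (6*(-1) + 7)² = (-6 + 7)² = 1² = 1)
(h + m(q(3)))² = (1 + (-3 - 1*5)/(4*(-3 + 5)))² = (1 + (¼)*(-3 - 5)/2)² = (1 + (¼)*(½)*(-8))² = (1 - 1)² = 0² = 0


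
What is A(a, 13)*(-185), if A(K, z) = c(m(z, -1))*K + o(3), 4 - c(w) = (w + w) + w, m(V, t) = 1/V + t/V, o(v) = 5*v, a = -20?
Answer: 12025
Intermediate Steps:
m(V, t) = 1/V + t/V
c(w) = 4 - 3*w (c(w) = 4 - ((w + w) + w) = 4 - (2*w + w) = 4 - 3*w)
A(K, z) = 15 + 4*K (A(K, z) = (4 - 3*(1 - 1)/z)*K + 5*3 = (4 - 3*0/z)*K + 15 = (4 - 3*0)*K + 15 = (4 + 0)*K + 15 = 4*K + 15 = 15 + 4*K)
A(a, 13)*(-185) = (15 + 4*(-20))*(-185) = (15 - 80)*(-185) = -65*(-185) = 12025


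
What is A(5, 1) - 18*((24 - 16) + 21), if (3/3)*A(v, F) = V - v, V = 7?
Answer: -520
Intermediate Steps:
A(v, F) = 7 - v
A(5, 1) - 18*((24 - 16) + 21) = (7 - 1*5) - 18*((24 - 16) + 21) = (7 - 5) - 18*(8 + 21) = 2 - 18*29 = 2 - 522 = -520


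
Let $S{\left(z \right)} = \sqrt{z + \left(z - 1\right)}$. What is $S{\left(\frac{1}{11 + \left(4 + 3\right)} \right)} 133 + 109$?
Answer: $109 + \frac{266 i \sqrt{2}}{3} \approx 109.0 + 125.39 i$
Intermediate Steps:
$S{\left(z \right)} = \sqrt{-1 + 2 z}$ ($S{\left(z \right)} = \sqrt{z + \left(z - 1\right)} = \sqrt{z + \left(-1 + z\right)} = \sqrt{-1 + 2 z}$)
$S{\left(\frac{1}{11 + \left(4 + 3\right)} \right)} 133 + 109 = \sqrt{-1 + \frac{2}{11 + \left(4 + 3\right)}} 133 + 109 = \sqrt{-1 + \frac{2}{11 + 7}} \cdot 133 + 109 = \sqrt{-1 + \frac{2}{18}} \cdot 133 + 109 = \sqrt{-1 + 2 \cdot \frac{1}{18}} \cdot 133 + 109 = \sqrt{-1 + \frac{1}{9}} \cdot 133 + 109 = \sqrt{- \frac{8}{9}} \cdot 133 + 109 = \frac{2 i \sqrt{2}}{3} \cdot 133 + 109 = \frac{266 i \sqrt{2}}{3} + 109 = 109 + \frac{266 i \sqrt{2}}{3}$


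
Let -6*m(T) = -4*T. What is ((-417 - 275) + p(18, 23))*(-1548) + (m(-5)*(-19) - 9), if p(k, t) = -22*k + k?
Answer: 4969243/3 ≈ 1.6564e+6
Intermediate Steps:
p(k, t) = -21*k
m(T) = 2*T/3 (m(T) = -(-2)*T/3 = 2*T/3)
((-417 - 275) + p(18, 23))*(-1548) + (m(-5)*(-19) - 9) = ((-417 - 275) - 21*18)*(-1548) + (((⅔)*(-5))*(-19) - 9) = (-692 - 378)*(-1548) + (-10/3*(-19) - 9) = -1070*(-1548) + (190/3 - 9) = 1656360 + 163/3 = 4969243/3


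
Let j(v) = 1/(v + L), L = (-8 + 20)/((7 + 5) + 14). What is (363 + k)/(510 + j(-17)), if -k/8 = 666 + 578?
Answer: -2061635/109637 ≈ -18.804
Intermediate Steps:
k = -9952 (k = -8*(666 + 578) = -8*1244 = -9952)
L = 6/13 (L = 12/(12 + 14) = 12/26 = 12*(1/26) = 6/13 ≈ 0.46154)
j(v) = 1/(6/13 + v) (j(v) = 1/(v + 6/13) = 1/(6/13 + v))
(363 + k)/(510 + j(-17)) = (363 - 9952)/(510 + 13/(6 + 13*(-17))) = -9589/(510 + 13/(6 - 221)) = -9589/(510 + 13/(-215)) = -9589/(510 + 13*(-1/215)) = -9589/(510 - 13/215) = -9589/109637/215 = -9589*215/109637 = -2061635/109637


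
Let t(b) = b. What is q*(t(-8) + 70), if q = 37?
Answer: 2294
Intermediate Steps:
q*(t(-8) + 70) = 37*(-8 + 70) = 37*62 = 2294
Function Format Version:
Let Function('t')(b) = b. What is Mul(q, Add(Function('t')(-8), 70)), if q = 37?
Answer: 2294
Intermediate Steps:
Mul(q, Add(Function('t')(-8), 70)) = Mul(37, Add(-8, 70)) = Mul(37, 62) = 2294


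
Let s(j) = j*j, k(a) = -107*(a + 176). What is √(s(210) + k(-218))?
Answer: √48594 ≈ 220.44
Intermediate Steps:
k(a) = -18832 - 107*a (k(a) = -107*(176 + a) = -18832 - 107*a)
s(j) = j²
√(s(210) + k(-218)) = √(210² + (-18832 - 107*(-218))) = √(44100 + (-18832 + 23326)) = √(44100 + 4494) = √48594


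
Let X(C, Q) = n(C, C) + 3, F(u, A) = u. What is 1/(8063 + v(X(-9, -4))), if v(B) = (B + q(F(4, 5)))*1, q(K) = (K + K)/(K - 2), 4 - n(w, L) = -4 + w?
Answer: 1/8087 ≈ 0.00012366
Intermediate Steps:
n(w, L) = 8 - w (n(w, L) = 4 - (-4 + w) = 4 + (4 - w) = 8 - w)
q(K) = 2*K/(-2 + K) (q(K) = (2*K)/(-2 + K) = 2*K/(-2 + K))
X(C, Q) = 11 - C (X(C, Q) = (8 - C) + 3 = 11 - C)
v(B) = 4 + B (v(B) = (B + 2*4/(-2 + 4))*1 = (B + 2*4/2)*1 = (B + 2*4*(½))*1 = (B + 4)*1 = (4 + B)*1 = 4 + B)
1/(8063 + v(X(-9, -4))) = 1/(8063 + (4 + (11 - 1*(-9)))) = 1/(8063 + (4 + (11 + 9))) = 1/(8063 + (4 + 20)) = 1/(8063 + 24) = 1/8087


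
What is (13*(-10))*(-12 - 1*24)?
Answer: 4680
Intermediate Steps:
(13*(-10))*(-12 - 1*24) = -130*(-12 - 24) = -130*(-36) = 4680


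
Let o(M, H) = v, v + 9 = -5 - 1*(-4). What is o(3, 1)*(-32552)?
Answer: 325520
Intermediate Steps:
v = -10 (v = -9 + (-5 - 1*(-4)) = -9 + (-5 + 4) = -9 - 1 = -10)
o(M, H) = -10
o(3, 1)*(-32552) = -10*(-32552) = 325520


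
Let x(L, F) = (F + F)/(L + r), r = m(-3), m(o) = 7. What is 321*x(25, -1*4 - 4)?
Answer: -321/2 ≈ -160.50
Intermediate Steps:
r = 7
x(L, F) = 2*F/(7 + L) (x(L, F) = (F + F)/(L + 7) = (2*F)/(7 + L) = 2*F/(7 + L))
321*x(25, -1*4 - 4) = 321*(2*(-1*4 - 4)/(7 + 25)) = 321*(2*(-4 - 4)/32) = 321*(2*(-8)*(1/32)) = 321*(-½) = -321/2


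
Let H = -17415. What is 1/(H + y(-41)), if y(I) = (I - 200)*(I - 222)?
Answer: 1/45968 ≈ 2.1754e-5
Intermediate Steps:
y(I) = (-222 + I)*(-200 + I) (y(I) = (-200 + I)*(-222 + I) = (-222 + I)*(-200 + I))
1/(H + y(-41)) = 1/(-17415 + (44400 + (-41)² - 422*(-41))) = 1/(-17415 + (44400 + 1681 + 17302)) = 1/(-17415 + 63383) = 1/45968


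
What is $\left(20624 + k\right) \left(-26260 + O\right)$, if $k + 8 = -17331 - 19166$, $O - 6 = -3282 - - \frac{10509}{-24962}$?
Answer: $\frac{11708872967221}{24962} \approx 4.6907 \cdot 10^{8}$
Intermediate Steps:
$O = - \frac{81786021}{24962}$ ($O = 6 - \left(3282 - \frac{10509}{-24962}\right) = 6 - \left(3282 - - \frac{10509}{24962}\right) = 6 - \frac{81935793}{24962} = - \frac{81786021}{24962} \approx -3276.4$)
$k = -36505$ ($k = -8 - 36497 = -36505$)
$\left(20624 + k\right) \left(-26260 + O\right) = \left(20624 - 36505\right) \left(-26260 - \frac{81786021}{24962}\right) = \left(-15881\right) \left(- \frac{737288141}{24962}\right) = \frac{11708872967221}{24962}$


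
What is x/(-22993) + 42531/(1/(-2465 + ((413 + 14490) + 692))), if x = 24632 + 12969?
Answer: 12840027628189/22993 ≈ 5.5843e+8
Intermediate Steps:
x = 37601
x/(-22993) + 42531/(1/(-2465 + ((413 + 14490) + 692))) = 37601/(-22993) + 42531/(1/(-2465 + ((413 + 14490) + 692))) = 37601*(-1/22993) + 42531/(1/(-2465 + (14903 + 692))) = -37601/22993 + 42531/(1/(-2465 + 15595)) = -37601/22993 + 42531/(1/13130) = -37601/22993 + 42531*13130 = -37601/22993 + 558432030 = 12840027628189/22993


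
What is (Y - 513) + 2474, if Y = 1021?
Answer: 2982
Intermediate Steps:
(Y - 513) + 2474 = (1021 - 513) + 2474 = 508 + 2474 = 2982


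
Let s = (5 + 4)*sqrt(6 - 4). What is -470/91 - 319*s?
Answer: -470/91 - 2871*sqrt(2) ≈ -4065.4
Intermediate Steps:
s = 9*sqrt(2) ≈ 12.728
-470/91 - 319*s = -470/91 - 2871*sqrt(2)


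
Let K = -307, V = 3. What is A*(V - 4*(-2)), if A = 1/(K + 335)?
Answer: 11/28 ≈ 0.39286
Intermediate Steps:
A = 1/28 (A = 1/(-307 + 335) = 1/28 ≈ 0.035714)
A*(V - 4*(-2)) = (3 - 4*(-2))/28 = (3 + 8)/28 = (1/28)*11 = 11/28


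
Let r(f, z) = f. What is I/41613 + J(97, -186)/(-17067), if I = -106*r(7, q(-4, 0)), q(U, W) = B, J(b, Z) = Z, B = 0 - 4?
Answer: -1641232/236736357 ≈ -0.0069327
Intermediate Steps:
B = -4
q(U, W) = -4
I = -742 (I = -106*7 = -742)
I/41613 + J(97, -186)/(-17067) = -742/41613 - 186/(-17067) = -742*1/41613 - 186*(-1/17067) = -742/41613 + 62/5689 = -1641232/236736357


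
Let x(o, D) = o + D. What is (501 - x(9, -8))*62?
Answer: 31000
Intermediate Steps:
x(o, D) = D + o
(501 - x(9, -8))*62 = (501 - (-8 + 9))*62 = (501 - 1*1)*62 = (501 - 1)*62 = 500*62 = 31000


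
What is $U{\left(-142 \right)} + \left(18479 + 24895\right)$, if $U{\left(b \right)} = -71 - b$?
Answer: $43445$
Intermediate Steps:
$U{\left(-142 \right)} + \left(18479 + 24895\right) = \left(-71 - -142\right) + \left(18479 + 24895\right) = \left(-71 + 142\right) + 43374 = 71 + 43374 = 43445$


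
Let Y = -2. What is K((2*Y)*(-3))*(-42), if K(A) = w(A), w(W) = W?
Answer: -504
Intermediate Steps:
K(A) = A
K((2*Y)*(-3))*(-42) = ((2*(-2))*(-3))*(-42) = -4*(-3)*(-42) = 12*(-42) = -504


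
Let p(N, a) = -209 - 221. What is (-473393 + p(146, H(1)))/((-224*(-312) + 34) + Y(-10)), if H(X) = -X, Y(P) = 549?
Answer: -473823/70471 ≈ -6.7237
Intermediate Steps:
p(N, a) = -430
(-473393 + p(146, H(1)))/((-224*(-312) + 34) + Y(-10)) = (-473393 - 430)/((-224*(-312) + 34) + 549) = -473823/((69888 + 34) + 549) = -473823/(69922 + 549) = -473823/70471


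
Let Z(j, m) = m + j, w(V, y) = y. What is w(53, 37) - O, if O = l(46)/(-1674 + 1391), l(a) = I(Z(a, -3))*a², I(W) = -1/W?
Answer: 448137/12169 ≈ 36.826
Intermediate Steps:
Z(j, m) = j + m
l(a) = -a²/(-3 + a) (l(a) = (-1/(a - 3))*a² = (-1/(-3 + a))*a² = -a²/(-3 + a))
O = 2116/12169 (O = (-1*46²/(-3 + 46))/(-1674 + 1391) = -1*2116/43/(-283) = -1*2116*1/43*(-1/283) = -2116/43*(-1/283) = 2116/12169 ≈ 0.17388)
w(53, 37) - O = 37 - 1*2116/12169 = 37 - 2116/12169 = 448137/12169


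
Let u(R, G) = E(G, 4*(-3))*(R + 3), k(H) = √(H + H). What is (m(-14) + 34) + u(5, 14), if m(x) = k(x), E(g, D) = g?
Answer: 146 + 2*I*√7 ≈ 146.0 + 5.2915*I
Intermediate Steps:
k(H) = √2*√H (k(H) = √(2*H) = √2*√H)
m(x) = √2*√x
u(R, G) = G*(3 + R) (u(R, G) = G*(R + 3) = G*(3 + R))
(m(-14) + 34) + u(5, 14) = (√2*√(-14) + 34) + 14*(3 + 5) = (√2*(I*√14) + 34) + 14*8 = (2*I*√7 + 34) + 112 = (34 + 2*I*√7) + 112 = 146 + 2*I*√7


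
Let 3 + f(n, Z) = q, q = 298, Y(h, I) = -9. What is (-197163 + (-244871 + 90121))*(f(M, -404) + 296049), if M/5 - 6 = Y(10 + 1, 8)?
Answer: -104287306072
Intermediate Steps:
M = -15 (M = 30 + 5*(-9) = 30 - 45 = -15)
f(n, Z) = 295 (f(n, Z) = -3 + 298 = 295)
(-197163 + (-244871 + 90121))*(f(M, -404) + 296049) = (-197163 + (-244871 + 90121))*(295 + 296049) = (-197163 - 154750)*296344 = -351913*296344 = -104287306072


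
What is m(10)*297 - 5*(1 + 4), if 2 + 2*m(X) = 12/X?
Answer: -719/5 ≈ -143.80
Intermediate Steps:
m(X) = -1 + 6/X (m(X) = -1 + (12/X)/2 = -1 + 6/X)
m(10)*297 - 5*(1 + 4) = ((6 - 1*10)/10)*297 - 5*(1 + 4) = ((6 - 10)/10)*297 - 5*5 = ((1/10)*(-4))*297 - 25 = -2/5*297 - 25 = -594/5 - 25 = -719/5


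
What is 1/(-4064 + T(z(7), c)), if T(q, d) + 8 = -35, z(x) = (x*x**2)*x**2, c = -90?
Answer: -1/4107 ≈ -0.00024349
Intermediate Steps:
z(x) = x**5 (z(x) = x**3*x**2 = x**5)
T(q, d) = -43 (T(q, d) = -8 - 35 = -43)
1/(-4064 + T(z(7), c)) = 1/(-4064 - 43) = 1/(-4107) = -1/4107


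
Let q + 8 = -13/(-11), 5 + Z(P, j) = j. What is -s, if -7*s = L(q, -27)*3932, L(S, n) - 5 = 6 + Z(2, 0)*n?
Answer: 574072/7 ≈ 82010.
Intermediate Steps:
Z(P, j) = -5 + j
q = -75/11 (q = -8 - 13/(-11) = -8 - 13*(-1/11) = -8 + 13/11 = -75/11 ≈ -6.8182)
L(S, n) = 11 - 5*n (L(S, n) = 5 + (6 + (-5 + 0)*n) = 5 + (6 - 5*n) = 11 - 5*n)
s = -574072/7 (s = -(11 - 5*(-27))*3932/7 = -(11 + 135)*3932/7 = -146*3932/7 = -⅐*574072 = -574072/7 ≈ -82010.)
-s = -1*(-574072/7) = 574072/7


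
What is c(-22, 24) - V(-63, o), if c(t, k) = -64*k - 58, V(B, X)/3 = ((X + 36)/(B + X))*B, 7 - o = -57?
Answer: 17306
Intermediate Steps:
o = 64 (o = 7 - 1*(-57) = 7 + 57 = 64)
V(B, X) = 3*B*(36 + X)/(B + X) (V(B, X) = 3*(((X + 36)/(B + X))*B) = 3*(((36 + X)/(B + X))*B) = 3*(B*(36 + X)/(B + X)) = 3*B*(36 + X)/(B + X))
c(t, k) = -58 - 64*k
c(-22, 24) - V(-63, o) = (-58 - 64*24) - 3*(-63)*(36 + 64)/(-63 + 64) = (-58 - 1536) - 3*(-63)*100/1 = -1594 - 3*(-63)*100 = -1594 - 1*(-18900) = -1594 + 18900 = 17306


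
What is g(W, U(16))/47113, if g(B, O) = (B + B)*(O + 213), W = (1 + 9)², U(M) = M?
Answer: 45800/47113 ≈ 0.97213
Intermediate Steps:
W = 100 (W = 10² = 100)
g(B, O) = 2*B*(213 + O) (g(B, O) = (2*B)*(213 + O) = 2*B*(213 + O))
g(W, U(16))/47113 = (2*100*(213 + 16))/47113 = (2*100*229)*(1/47113) = 45800*(1/47113) = 45800/47113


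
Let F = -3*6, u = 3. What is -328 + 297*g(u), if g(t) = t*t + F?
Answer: -3001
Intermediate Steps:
F = -18
g(t) = -18 + t² (g(t) = t*t - 18 = t² - 18 = -18 + t²)
-328 + 297*g(u) = -328 + 297*(-18 + 3²) = -328 + 297*(-18 + 9) = -328 + 297*(-9) = -328 - 2673 = -3001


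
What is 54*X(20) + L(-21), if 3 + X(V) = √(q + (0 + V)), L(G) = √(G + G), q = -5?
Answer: -162 + 54*√15 + I*√42 ≈ 47.141 + 6.4807*I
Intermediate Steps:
L(G) = √2*√G (L(G) = √(2*G) = √2*√G)
X(V) = -3 + √(-5 + V) (X(V) = -3 + √(-5 + (0 + V)) = -3 + √(-5 + V))
54*X(20) + L(-21) = 54*(-3 + √(-5 + 20)) + √2*√(-21) = 54*(-3 + √15) + √2*(I*√21) = (-162 + 54*√15) + I*√42 = -162 + 54*√15 + I*√42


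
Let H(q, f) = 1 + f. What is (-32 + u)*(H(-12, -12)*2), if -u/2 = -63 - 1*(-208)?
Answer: 7084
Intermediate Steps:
u = -290 (u = -2*(-63 - 1*(-208)) = -2*(-63 + 208) = -2*145 = -290)
(-32 + u)*(H(-12, -12)*2) = (-32 - 290)*((1 - 12)*2) = -(-3542)*2 = -322*(-22) = 7084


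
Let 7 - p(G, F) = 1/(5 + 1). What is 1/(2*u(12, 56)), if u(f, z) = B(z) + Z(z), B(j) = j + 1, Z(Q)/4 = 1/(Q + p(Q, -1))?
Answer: 377/43026 ≈ 0.0087622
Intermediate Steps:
p(G, F) = 41/6 (p(G, F) = 7 - 1/(5 + 1) = 7 - 1/6 = 7 - 1*⅙ = 7 - ⅙ = 41/6)
Z(Q) = 4/(41/6 + Q) (Z(Q) = 4/(Q + 41/6) = 4/(41/6 + Q))
B(j) = 1 + j
u(f, z) = 1 + z + 24/(41 + 6*z) (u(f, z) = (1 + z) + 24/(41 + 6*z) = 1 + z + 24/(41 + 6*z))
1/(2*u(12, 56)) = 1/(2*((24 + (1 + 56)*(41 + 6*56))/(41 + 6*56))) = 1/(2*((24 + 57*(41 + 336))/(41 + 336))) = 1/(2*((24 + 57*377)/377)) = 1/(2*((24 + 21489)/377)) = 1/(2*((1/377)*21513)) = 1/(2*(21513/377)) = 1/(43026/377) = 377/43026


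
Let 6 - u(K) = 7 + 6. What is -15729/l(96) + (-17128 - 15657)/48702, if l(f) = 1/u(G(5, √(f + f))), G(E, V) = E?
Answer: 5362203521/48702 ≈ 1.1010e+5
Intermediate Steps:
u(K) = -7 (u(K) = 6 - (7 + 6) = 6 - 1*13 = 6 - 13 = -7)
l(f) = -⅐ (l(f) = 1/(-7) = -⅐)
-15729/l(96) + (-17128 - 15657)/48702 = -15729/(-⅐) + (-17128 - 15657)/48702 = -15729*(-7) - 32785*1/48702 = 110103 - 32785/48702 = 5362203521/48702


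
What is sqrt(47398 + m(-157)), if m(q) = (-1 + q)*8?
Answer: 3*sqrt(5126) ≈ 214.79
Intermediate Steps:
m(q) = -8 + 8*q
sqrt(47398 + m(-157)) = sqrt(47398 + (-8 + 8*(-157))) = sqrt(47398 + (-8 - 1256)) = sqrt(47398 - 1264) = sqrt(46134) = 3*sqrt(5126)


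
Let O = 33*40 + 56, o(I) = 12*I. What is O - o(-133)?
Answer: 2972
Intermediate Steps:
O = 1376 (O = 1320 + 56 = 1376)
O - o(-133) = 1376 - 12*(-133) = 1376 - 1*(-1596) = 1376 + 1596 = 2972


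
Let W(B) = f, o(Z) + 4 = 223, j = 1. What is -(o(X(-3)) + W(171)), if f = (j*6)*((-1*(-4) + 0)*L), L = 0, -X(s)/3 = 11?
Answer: -219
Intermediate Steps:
X(s) = -33 (X(s) = -3*11 = -33)
o(Z) = 219 (o(Z) = -4 + 223 = 219)
f = 0 (f = (1*6)*((-1*(-4) + 0)*0) = 6*((4 + 0)*0) = 6*(4*0) = 6*0 = 0)
W(B) = 0
-(o(X(-3)) + W(171)) = -(219 + 0) = -1*219 = -219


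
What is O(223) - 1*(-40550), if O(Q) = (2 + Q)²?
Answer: 91175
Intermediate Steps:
O(223) - 1*(-40550) = (2 + 223)² - 1*(-40550) = 225² + 40550 = 50625 + 40550 = 91175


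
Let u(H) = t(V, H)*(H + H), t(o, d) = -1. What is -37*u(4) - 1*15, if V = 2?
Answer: 281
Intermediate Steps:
u(H) = -2*H (u(H) = -(H + H) = -2*H)
-37*u(4) - 1*15 = -(-74)*4 - 1*15 = -37*(-8) - 15 = 296 - 15 = 281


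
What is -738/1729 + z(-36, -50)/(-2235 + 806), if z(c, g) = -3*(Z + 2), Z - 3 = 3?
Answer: -1013106/2470741 ≈ -0.41004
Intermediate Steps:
Z = 6 (Z = 3 + 3 = 6)
z(c, g) = -24 (z(c, g) = -3*(6 + 2) = -3*8 = -24)
-738/1729 + z(-36, -50)/(-2235 + 806) = -738/1729 - 24/(-2235 + 806) = -738*1/1729 - 24/(-1429) = -738/1729 - 24*(-1/1429) = -738/1729 + 24/1429 = -1013106/2470741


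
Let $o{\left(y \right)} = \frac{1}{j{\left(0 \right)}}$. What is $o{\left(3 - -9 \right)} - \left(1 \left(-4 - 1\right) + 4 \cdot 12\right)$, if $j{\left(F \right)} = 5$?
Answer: $- \frac{214}{5} \approx -42.8$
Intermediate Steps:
$o{\left(y \right)} = \frac{1}{5}$
$o{\left(3 - -9 \right)} - \left(1 \left(-4 - 1\right) + 4 \cdot 12\right) = \frac{1}{5} - \left(1 \left(-4 - 1\right) + 4 \cdot 12\right) = \frac{1}{5} - \left(1 \left(-5\right) + 48\right) = \frac{1}{5} - \left(-5 + 48\right) = \frac{1}{5} - 43 = - \frac{214}{5}$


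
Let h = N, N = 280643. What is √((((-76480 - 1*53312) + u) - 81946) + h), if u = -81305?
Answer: 20*I*√31 ≈ 111.36*I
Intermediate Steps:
h = 280643
√((((-76480 - 1*53312) + u) - 81946) + h) = √((((-76480 - 1*53312) - 81305) - 81946) + 280643) = √((((-76480 - 53312) - 81305) - 81946) + 280643) = √(((-129792 - 81305) - 81946) + 280643) = √((-211097 - 81946) + 280643) = √(-293043 + 280643) = √(-12400) = 20*I*√31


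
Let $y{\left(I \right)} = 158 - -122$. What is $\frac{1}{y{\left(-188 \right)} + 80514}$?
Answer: $\frac{1}{80794} \approx 1.2377 \cdot 10^{-5}$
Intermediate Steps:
$y{\left(I \right)} = 280$ ($y{\left(I \right)} = 158 + 122 = 280$)
$\frac{1}{y{\left(-188 \right)} + 80514} = \frac{1}{280 + 80514} = \frac{1}{80794}$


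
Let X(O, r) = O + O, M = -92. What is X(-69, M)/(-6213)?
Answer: 46/2071 ≈ 0.022211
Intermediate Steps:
X(O, r) = 2*O
X(-69, M)/(-6213) = (2*(-69))/(-6213) = -138*(-1/6213) = 46/2071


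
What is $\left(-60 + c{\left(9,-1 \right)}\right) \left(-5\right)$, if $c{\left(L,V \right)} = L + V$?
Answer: $260$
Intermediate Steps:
$\left(-60 + c{\left(9,-1 \right)}\right) \left(-5\right) = \left(-60 + \left(9 - 1\right)\right) \left(-5\right) = \left(-60 + 8\right) \left(-5\right) = \left(-52\right) \left(-5\right) = 260$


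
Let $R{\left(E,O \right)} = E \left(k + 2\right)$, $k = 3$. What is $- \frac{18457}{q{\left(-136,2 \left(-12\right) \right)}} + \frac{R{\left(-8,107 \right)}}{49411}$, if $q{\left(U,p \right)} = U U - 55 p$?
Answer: $- \frac{912771467}{979128376} \approx -0.93223$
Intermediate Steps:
$q{\left(U,p \right)} = U^{2} - 55 p$
$R{\left(E,O \right)} = 5 E$ ($R{\left(E,O \right)} = E \left(3 + 2\right) = E 5 = 5 E$)
$- \frac{18457}{q{\left(-136,2 \left(-12\right) \right)}} + \frac{R{\left(-8,107 \right)}}{49411} = - \frac{18457}{\left(-136\right)^{2} - 55 \cdot 2 \left(-12\right)} + \frac{5 \left(-8\right)}{49411} = - \frac{18457}{18496 - -1320} - \frac{40}{49411} = - \frac{18457}{18496 + 1320} - \frac{40}{49411} = - \frac{18457}{19816} - \frac{40}{49411} = - \frac{912771467}{979128376}$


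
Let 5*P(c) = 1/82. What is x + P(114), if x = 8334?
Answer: 3416941/410 ≈ 8334.0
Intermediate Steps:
P(c) = 1/410 (P(c) = (⅕)/82 = (⅕)*(1/82) = 1/410)
x + P(114) = 8334 + 1/410 = 3416941/410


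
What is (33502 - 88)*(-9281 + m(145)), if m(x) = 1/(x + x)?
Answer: -44966706723/145 ≈ -3.1012e+8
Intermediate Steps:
m(x) = 1/(2*x)
(33502 - 88)*(-9281 + m(145)) = (33502 - 88)*(-9281 + (1/2)/145) = 33414*(-9281 + (1/2)*(1/145)) = 33414*(-9281 + 1/290) = 33414*(-2691489/290) = -44966706723/145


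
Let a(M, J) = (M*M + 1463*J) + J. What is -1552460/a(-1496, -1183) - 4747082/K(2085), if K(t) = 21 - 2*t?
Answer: 599019007997/524956374 ≈ 1141.1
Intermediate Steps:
a(M, J) = M² + 1464*J (a(M, J) = (M² + 1463*J) + J = M² + 1464*J)
-1552460/a(-1496, -1183) - 4747082/K(2085) = -1552460/((-1496)² + 1464*(-1183)) - 4747082/(21 - 2*2085) = -1552460/(2238016 - 1731912) - 4747082/(21 - 4170) = -1552460/506104 - 4747082/(-4149) = -1552460*1/506104 - 4747082*(-1/4149) = -388115/126526 + 4747082/4149 = 599019007997/524956374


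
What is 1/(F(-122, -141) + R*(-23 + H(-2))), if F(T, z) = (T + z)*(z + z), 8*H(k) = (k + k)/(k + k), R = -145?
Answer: 8/619863 ≈ 1.2906e-5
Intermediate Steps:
H(k) = 1/8 (H(k) = ((k + k)/(k + k))/8 = ((2*k)/((2*k)))/8 = ((2*k)*(1/(2*k)))/8 = (1/8)*1 = 1/8)
F(T, z) = 2*z*(T + z) (F(T, z) = (T + z)*(2*z) = 2*z*(T + z))
1/(F(-122, -141) + R*(-23 + H(-2))) = 1/(2*(-141)*(-122 - 141) - 145*(-23 + 1/8)) = 1/(2*(-141)*(-263) - 145*(-183/8)) = 1/(74166 + 26535/8) = 1/(619863/8) = 8/619863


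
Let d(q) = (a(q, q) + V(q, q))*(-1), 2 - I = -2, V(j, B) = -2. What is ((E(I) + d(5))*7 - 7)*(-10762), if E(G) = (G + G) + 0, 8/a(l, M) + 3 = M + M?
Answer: -591910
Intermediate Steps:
I = 4 (I = 2 - 1*(-2) = 2 + 2 = 4)
a(l, M) = 8/(-3 + 2*M) (a(l, M) = 8/(-3 + (M + M)) = 8/(-3 + 2*M))
E(G) = 2*G (E(G) = 2*G + 0 = 2*G)
d(q) = 2 - 8/(-3 + 2*q) (d(q) = (8/(-3 + 2*q) - 2)*(-1) = (-2 + 8/(-3 + 2*q))*(-1) = 2 - 8/(-3 + 2*q))
((E(I) + d(5))*7 - 7)*(-10762) = ((2*4 + 2*(-7 + 2*5)/(-3 + 2*5))*7 - 7)*(-10762) = ((8 + 2*(-7 + 10)/(-3 + 10))*7 - 7)*(-10762) = ((8 + 2*3/7)*7 - 7)*(-10762) = ((8 + 2*(⅐)*3)*7 - 7)*(-10762) = ((8 + 6/7)*7 - 7)*(-10762) = ((62/7)*7 - 7)*(-10762) = (62 - 7)*(-10762) = 55*(-10762) = -591910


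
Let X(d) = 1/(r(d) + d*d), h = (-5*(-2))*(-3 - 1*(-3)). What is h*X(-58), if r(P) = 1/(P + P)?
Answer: 0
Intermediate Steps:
r(P) = 1/(2*P)
h = 0 (h = 10*(-3 + 3) = 10*0 = 0)
X(d) = 1/(d**2 + 1/(2*d)) (X(d) = 1/(1/(2*d) + d*d) = 1/(1/(2*d) + d**2) = 1/(d**2 + 1/(2*d)))
h*X(-58) = 0*(2*(-58)/(1 + 2*(-58)**3)) = 0*(2*(-58)/(1 + 2*(-195112))) = 0*(2*(-58)/(1 - 390224)) = 0*(2*(-58)/(-390223)) = 0*(2*(-58)*(-1/390223)) = 0*(116/390223) = 0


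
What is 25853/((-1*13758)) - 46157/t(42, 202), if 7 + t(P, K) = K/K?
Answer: 17635358/2293 ≈ 7691.0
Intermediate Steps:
t(P, K) = -6 (t(P, K) = -7 + K/K = -7 + 1 = -6)
25853/((-1*13758)) - 46157/t(42, 202) = 25853/((-1*13758)) - 46157/(-6) = 25853/(-13758) - 46157*(-⅙) = 25853*(-1/13758) + 46157/6 = -25853/13758 + 46157/6 = 17635358/2293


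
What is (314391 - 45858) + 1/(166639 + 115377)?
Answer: 75730602529/282016 ≈ 2.6853e+5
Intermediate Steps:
(314391 - 45858) + 1/(166639 + 115377) = 268533 + 1/282016 = 75730602529/282016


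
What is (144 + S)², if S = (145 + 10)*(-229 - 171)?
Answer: 3826164736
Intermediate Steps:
S = -62000 (S = 155*(-400) = -62000)
(144 + S)² = (144 - 62000)² = (-61856)² = 3826164736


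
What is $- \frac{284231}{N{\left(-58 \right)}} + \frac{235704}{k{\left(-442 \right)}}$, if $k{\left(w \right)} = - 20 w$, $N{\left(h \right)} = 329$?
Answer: $- \frac{304381928}{363545} \approx -837.26$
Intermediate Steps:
$- \frac{284231}{N{\left(-58 \right)}} + \frac{235704}{k{\left(-442 \right)}} = - \frac{284231}{329} + \frac{235704}{\left(-20\right) \left(-442\right)} = \left(-284231\right) \frac{1}{329} + \frac{235704}{8840} = - \frac{284231}{329} + 235704 \cdot \frac{1}{8840} = - \frac{284231}{329} + \frac{29463}{1105} = - \frac{304381928}{363545}$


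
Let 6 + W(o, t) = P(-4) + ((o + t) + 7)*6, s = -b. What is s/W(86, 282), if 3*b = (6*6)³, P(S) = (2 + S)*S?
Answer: -3888/563 ≈ -6.9059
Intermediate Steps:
P(S) = S*(2 + S)
b = 15552 (b = (6*6)³/3 = (⅓)*36³ = (⅓)*46656 = 15552)
s = -15552 (s = -1*15552 = -15552)
W(o, t) = 44 + 6*o + 6*t (W(o, t) = -6 + (-4*(2 - 4) + ((o + t) + 7)*6) = -6 + (-4*(-2) + (7 + o + t)*6) = -6 + (8 + (42 + 6*o + 6*t)) = -6 + (50 + 6*o + 6*t) = 44 + 6*o + 6*t)
s/W(86, 282) = -15552/(44 + 6*86 + 6*282) = -15552/(44 + 516 + 1692) = -15552/2252 = -15552*1/2252 = -3888/563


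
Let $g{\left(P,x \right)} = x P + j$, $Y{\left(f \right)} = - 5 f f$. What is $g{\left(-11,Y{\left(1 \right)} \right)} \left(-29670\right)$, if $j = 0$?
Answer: $-1631850$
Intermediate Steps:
$Y{\left(f \right)} = - 5 f^{2}$
$g{\left(P,x \right)} = P x$ ($g{\left(P,x \right)} = x P + 0 = P x + 0 = P x$)
$g{\left(-11,Y{\left(1 \right)} \right)} \left(-29670\right) = - 11 \left(- 5 \cdot 1^{2}\right) \left(-29670\right) = - 11 \left(\left(-5\right) 1\right) \left(-29670\right) = \left(-11\right) \left(-5\right) \left(-29670\right) = 55 \left(-29670\right) = -1631850$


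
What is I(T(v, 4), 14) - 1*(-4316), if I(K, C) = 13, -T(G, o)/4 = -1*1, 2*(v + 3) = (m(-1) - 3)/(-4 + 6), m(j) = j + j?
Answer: 4329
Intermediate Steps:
m(j) = 2*j
v = -17/4 (v = -3 + ((2*(-1) - 3)/(-4 + 6))/2 = -3 + ((-2 - 3)/2)/2 = -3 + (-5*1/2)/2 = -3 + (1/2)*(-5/2) = -3 - 5/4 = -17/4 ≈ -4.2500)
T(G, o) = 4 (T(G, o) = -(-4) = -4*(-1) = 4)
I(T(v, 4), 14) - 1*(-4316) = 13 - 1*(-4316) = 13 + 4316 = 4329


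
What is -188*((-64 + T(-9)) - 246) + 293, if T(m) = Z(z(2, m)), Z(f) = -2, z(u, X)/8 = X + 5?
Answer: 58949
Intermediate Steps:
z(u, X) = 40 + 8*X (z(u, X) = 8*(X + 5) = 8*(5 + X) = 40 + 8*X)
T(m) = -2
-188*((-64 + T(-9)) - 246) + 293 = -188*((-64 - 2) - 246) + 293 = -188*(-66 - 246) + 293 = -188*(-312) + 293 = 58656 + 293 = 58949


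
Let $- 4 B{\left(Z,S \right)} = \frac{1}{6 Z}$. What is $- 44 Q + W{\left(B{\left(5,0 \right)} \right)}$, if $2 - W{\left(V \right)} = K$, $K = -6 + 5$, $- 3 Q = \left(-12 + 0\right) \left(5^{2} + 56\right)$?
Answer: $-14253$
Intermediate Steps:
$B{\left(Z,S \right)} = - \frac{1}{24 Z}$ ($B{\left(Z,S \right)} = - \frac{1}{4 \cdot 6 Z} = - \frac{\frac{1}{6} \frac{1}{Z}}{4} = - \frac{1}{24 Z}$)
$Q = 324$ ($Q = - \frac{\left(-12 + 0\right) \left(5^{2} + 56\right)}{3} = - \frac{\left(-12\right) \left(25 + 56\right)}{3} = - \frac{\left(-12\right) 81}{3} = \left(- \frac{1}{3}\right) \left(-972\right) = 324$)
$K = -1$
$W{\left(V \right)} = 3$ ($W{\left(V \right)} = 2 - -1 = 2 + 1 = 3$)
$- 44 Q + W{\left(B{\left(5,0 \right)} \right)} = \left(-44\right) 324 + 3 = -14256 + 3 = -14253$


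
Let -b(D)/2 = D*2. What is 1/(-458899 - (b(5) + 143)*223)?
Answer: -1/486328 ≈ -2.0562e-6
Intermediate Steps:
b(D) = -4*D (b(D) = -2*D*2 = -4*D)
1/(-458899 - (b(5) + 143)*223) = 1/(-458899 - (-4*5 + 143)*223) = 1/(-458899 - (-20 + 143)*223) = 1/(-458899 - 123*223) = 1/(-458899 - 1*27429) = 1/(-458899 - 27429) = 1/(-486328) = -1/486328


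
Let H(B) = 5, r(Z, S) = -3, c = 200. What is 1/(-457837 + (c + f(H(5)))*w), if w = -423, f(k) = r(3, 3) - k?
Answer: -1/539053 ≈ -1.8551e-6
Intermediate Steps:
f(k) = -3 - k
1/(-457837 + (c + f(H(5)))*w) = 1/(-457837 + (200 + (-3 - 1*5))*(-423)) = 1/(-457837 + (200 + (-3 - 5))*(-423)) = 1/(-457837 + (200 - 8)*(-423)) = 1/(-457837 + 192*(-423)) = 1/(-457837 - 81216) = 1/(-539053) = -1/539053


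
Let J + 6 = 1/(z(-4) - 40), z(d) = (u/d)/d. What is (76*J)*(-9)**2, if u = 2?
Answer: -11831832/319 ≈ -37090.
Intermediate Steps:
z(d) = 2/d**2 (z(d) = (2/d)/d = 2/d**2)
J = -1922/319 (J = -6 + 1/(2/(-4)**2 - 40) = -6 + 1/(2*(1/16) - 40) = -6 + 1/(1/8 - 40) = -6 + 1/(-319/8) = -6 - 8/319 = -1922/319 ≈ -6.0251)
(76*J)*(-9)**2 = (76*(-1922/319))*(-9)**2 = -146072/319*81 = -11831832/319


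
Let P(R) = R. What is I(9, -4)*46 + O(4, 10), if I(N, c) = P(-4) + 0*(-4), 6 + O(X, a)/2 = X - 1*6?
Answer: -200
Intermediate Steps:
O(X, a) = -24 + 2*X (O(X, a) = -12 + 2*(X - 1*6) = -12 + 2*(X - 6) = -12 + 2*(-6 + X) = -12 + (-12 + 2*X) = -24 + 2*X)
I(N, c) = -4 (I(N, c) = -4 + 0*(-4) = -4 + 0 = -4)
I(9, -4)*46 + O(4, 10) = -4*46 + (-24 + 2*4) = -184 + (-24 + 8) = -184 - 16 = -200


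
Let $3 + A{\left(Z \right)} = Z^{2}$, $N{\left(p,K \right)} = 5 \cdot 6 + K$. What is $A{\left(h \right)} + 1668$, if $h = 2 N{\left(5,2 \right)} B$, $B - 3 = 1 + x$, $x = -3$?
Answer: $5761$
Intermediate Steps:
$N{\left(p,K \right)} = 30 + K$
$B = 1$ ($B = 3 + \left(1 - 3\right) = 3 - 2 = 1$)
$h = 64$ ($h = 2 \left(30 + 2\right) 1 = 2 \cdot 32 \cdot 1 = 64 \cdot 1 = 64$)
$A{\left(Z \right)} = -3 + Z^{2}$
$A{\left(h \right)} + 1668 = \left(-3 + 64^{2}\right) + 1668 = \left(-3 + 4096\right) + 1668 = 4093 + 1668 = 5761$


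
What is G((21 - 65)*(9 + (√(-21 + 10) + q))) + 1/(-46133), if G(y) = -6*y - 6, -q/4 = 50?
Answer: -2326487191/46133 + 264*I*√11 ≈ -50430.0 + 875.59*I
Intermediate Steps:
q = -200 (q = -4*50 = -200)
G(y) = -6 - 6*y
G((21 - 65)*(9 + (√(-21 + 10) + q))) + 1/(-46133) = (-6 - 6*(21 - 65)*(9 + (√(-21 + 10) - 200))) + 1/(-46133) = (-6 - (-264)*(9 + (√(-11) - 200))) - 1/46133 = (-6 - (-264)*(9 + (I*√11 - 200))) - 1/46133 = (-6 - (-264)*(9 + (-200 + I*√11))) - 1/46133 = (-6 - (-264)*(-191 + I*√11)) - 1/46133 = (-6 - 6*(8404 - 44*I*√11)) - 1/46133 = (-6 + (-50424 + 264*I*√11)) - 1/46133 = (-50430 + 264*I*√11) - 1/46133 = -2326487191/46133 + 264*I*√11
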